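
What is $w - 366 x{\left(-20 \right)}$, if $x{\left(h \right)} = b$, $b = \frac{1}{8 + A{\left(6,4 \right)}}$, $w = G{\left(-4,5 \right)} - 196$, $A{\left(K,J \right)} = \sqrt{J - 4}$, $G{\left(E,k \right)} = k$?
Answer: $- \frac{947}{4} \approx -236.75$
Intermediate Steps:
$A{\left(K,J \right)} = \sqrt{-4 + J}$
$w = -191$ ($w = 5 - 196 = -191$)
$b = \frac{1}{8}$ ($b = \frac{1}{8 + \sqrt{-4 + 4}} = \frac{1}{8 + \sqrt{0}} = \frac{1}{8 + 0} = \frac{1}{8} \approx 0.125$)
$x{\left(h \right)} = \frac{1}{8}$
$w - 366 x{\left(-20 \right)} = -191 - \frac{183}{4} = - \frac{947}{4}$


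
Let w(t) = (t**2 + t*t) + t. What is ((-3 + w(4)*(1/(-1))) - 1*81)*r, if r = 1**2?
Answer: -120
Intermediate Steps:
w(t) = t + 2*t**2 (w(t) = (t**2 + t**2) + t = 2*t**2 + t = t + 2*t**2)
r = 1
((-3 + w(4)*(1/(-1))) - 1*81)*r = ((-3 + (4*(1 + 2*4))*(1/(-1))) - 1*81)*1 = ((-3 + (4*(1 + 8))*(1*(-1))) - 81)*1 = ((-3 + (4*9)*(-1)) - 81)*1 = ((-3 + 36*(-1)) - 81)*1 = ((-3 - 36) - 81)*1 = (-39 - 81)*1 = -120*1 = -120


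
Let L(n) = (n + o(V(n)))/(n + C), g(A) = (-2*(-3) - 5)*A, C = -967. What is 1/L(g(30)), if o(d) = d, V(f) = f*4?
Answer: -937/150 ≈ -6.2467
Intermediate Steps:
V(f) = 4*f
g(A) = A (g(A) = (6 - 5)*A = 1*A = A)
L(n) = 5*n/(-967 + n) (L(n) = (n + 4*n)/(n - 967) = (5*n)/(-967 + n) = 5*n/(-967 + n))
1/L(g(30)) = 1/(5*30/(-967 + 30)) = 1/(5*30/(-937)) = 1/(5*30*(-1/937)) = 1/(-150/937) = -937/150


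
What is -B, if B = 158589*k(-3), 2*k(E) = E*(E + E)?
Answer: -1427301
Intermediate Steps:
k(E) = E**2 (k(E) = (E*(E + E))/2 = (E*(2*E))/2 = (2*E**2)/2 = E**2)
B = 1427301 (B = 158589*(-3)**2 = 158589*9 = 1427301)
-B = -1*1427301 = -1427301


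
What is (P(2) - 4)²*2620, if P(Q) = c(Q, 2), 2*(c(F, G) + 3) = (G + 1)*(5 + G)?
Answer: 32095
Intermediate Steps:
c(F, G) = -3 + (1 + G)*(5 + G)/2 (c(F, G) = -3 + ((G + 1)*(5 + G))/2 = -3 + ((1 + G)*(5 + G))/2 = -3 + (1 + G)*(5 + G)/2)
P(Q) = 15/2 (P(Q) = -½ + (½)*2² + 3*2 = -½ + (½)*4 + 6 = -½ + 2 + 6 = 15/2)
(P(2) - 4)²*2620 = (15/2 - 4)²*2620 = (7/2)²*2620 = (49/4)*2620 = 32095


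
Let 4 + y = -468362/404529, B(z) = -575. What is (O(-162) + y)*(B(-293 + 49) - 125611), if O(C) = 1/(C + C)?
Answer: 4741953515477/7281522 ≈ 6.5123e+5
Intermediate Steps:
O(C) = 1/(2*C)
y = -2086478/404529 (y = -4 - 468362/404529 = -2086478/404529 ≈ -5.1578)
(O(-162) + y)*(B(-293 + 49) - 125611) = ((½)/(-162) - 2086478/404529)*(-575 - 125611) = ((½)*(-1/162) - 2086478/404529)*(-126186) = (-1/324 - 2086478/404529)*(-126186) = -225474467/43689132*(-126186) = 4741953515477/7281522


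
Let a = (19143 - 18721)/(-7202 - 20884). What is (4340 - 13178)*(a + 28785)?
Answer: -1190854344624/4681 ≈ -2.5440e+8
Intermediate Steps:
a = -211/14043 (a = 422/(-28086) = 422*(-1/28086) = -211/14043 ≈ -0.015025)
(4340 - 13178)*(a + 28785) = (4340 - 13178)*(-211/14043 + 28785) = -8838*404227544/14043 = -1190854344624/4681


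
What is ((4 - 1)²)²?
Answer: 81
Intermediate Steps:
((4 - 1)²)² = (3²)² = 9² = 81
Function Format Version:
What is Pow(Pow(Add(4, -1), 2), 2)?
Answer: 81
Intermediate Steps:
Pow(Pow(Add(4, -1), 2), 2) = Pow(Pow(3, 2), 2) = Pow(9, 2) = 81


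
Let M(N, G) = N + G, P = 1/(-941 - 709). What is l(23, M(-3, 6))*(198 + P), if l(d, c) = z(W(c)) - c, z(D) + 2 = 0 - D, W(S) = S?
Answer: -1306796/825 ≈ -1584.0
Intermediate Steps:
z(D) = -2 - D (z(D) = -2 + (0 - D) = -2 - D)
P = -1/1650 (P = 1/(-1650) = -1/1650 ≈ -0.00060606)
M(N, G) = G + N
l(d, c) = -2 - 2*c (l(d, c) = (-2 - c) - c = -2 - 2*c)
l(23, M(-3, 6))*(198 + P) = (-2 - 2*(6 - 3))*(198 - 1/1650) = (-2 - 2*3)*(326699/1650) = (-2 - 6)*(326699/1650) = -8*326699/1650 = -1306796/825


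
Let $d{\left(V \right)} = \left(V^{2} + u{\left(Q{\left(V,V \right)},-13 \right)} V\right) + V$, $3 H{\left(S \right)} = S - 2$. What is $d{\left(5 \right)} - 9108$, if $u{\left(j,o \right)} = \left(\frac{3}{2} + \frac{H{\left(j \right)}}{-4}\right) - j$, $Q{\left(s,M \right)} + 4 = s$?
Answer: $- \frac{108901}{12} \approx -9075.1$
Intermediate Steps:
$H{\left(S \right)} = - \frac{2}{3} + \frac{S}{3}$ ($H{\left(S \right)} = \frac{S - 2}{3} = \frac{-2 + S}{3} = - \frac{2}{3} + \frac{S}{3}$)
$Q{\left(s,M \right)} = -4 + s$
$u{\left(j,o \right)} = \frac{5}{3} - \frac{13 j}{12}$ ($u{\left(j,o \right)} = \left(\frac{3}{2} + \frac{- \frac{2}{3} + \frac{j}{3}}{-4}\right) - j = \left(3 \cdot \frac{1}{2} + \left(- \frac{2}{3} + \frac{j}{3}\right) \left(- \frac{1}{4}\right)\right) - j = \left(\frac{3}{2} - \left(- \frac{1}{6} + \frac{j}{12}\right)\right) - j = \left(\frac{5}{3} - \frac{j}{12}\right) - j = \frac{5}{3} - \frac{13 j}{12}$)
$d{\left(V \right)} = V + V^{2} + V \left(6 - \frac{13 V}{12}\right)$ ($d{\left(V \right)} = \left(V^{2} + \left(\frac{5}{3} - \frac{13 \left(-4 + V\right)}{12}\right) V\right) + V = \left(V^{2} + \left(\frac{5}{3} - \left(- \frac{13}{3} + \frac{13 V}{12}\right)\right) V\right) + V = \left(V^{2} + \left(6 - \frac{13 V}{12}\right) V\right) + V = \left(V^{2} + V \left(6 - \frac{13 V}{12}\right)\right) + V = V + V^{2} + V \left(6 - \frac{13 V}{12}\right)$)
$d{\left(5 \right)} - 9108 = \frac{1}{12} \cdot 5 \left(84 - 5\right) - 9108 = \frac{1}{12} \cdot 5 \cdot 79 - 9108 = \frac{395}{12} - 9108 = - \frac{108901}{12}$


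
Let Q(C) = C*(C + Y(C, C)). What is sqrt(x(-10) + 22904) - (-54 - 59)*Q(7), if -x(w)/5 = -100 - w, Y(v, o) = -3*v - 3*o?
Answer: -27685 + sqrt(23354) ≈ -27532.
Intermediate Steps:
Y(v, o) = -3*o - 3*v
x(w) = 500 + 5*w (x(w) = -5*(-100 - w) = 500 + 5*w)
Q(C) = -5*C**2 (Q(C) = C*(C + (-3*C - 3*C)) = C*(C - 6*C) = C*(-5*C) = -5*C**2)
sqrt(x(-10) + 22904) - (-54 - 59)*Q(7) = sqrt((500 + 5*(-10)) + 22904) - (-54 - 59)*(-5*7**2) = sqrt((500 - 50) + 22904) - (-113)*(-5*49) = sqrt(450 + 22904) - (-113)*(-245) = sqrt(23354) - 1*27685 = sqrt(23354) - 27685 = -27685 + sqrt(23354)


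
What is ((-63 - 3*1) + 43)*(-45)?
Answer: 1035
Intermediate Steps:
((-63 - 3*1) + 43)*(-45) = ((-63 - 3) + 43)*(-45) = (-66 + 43)*(-45) = -23*(-45) = 1035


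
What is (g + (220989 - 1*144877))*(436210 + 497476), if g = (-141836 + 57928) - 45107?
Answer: -49394790458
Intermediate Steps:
g = -129015 (g = -83908 - 45107 = -129015)
(g + (220989 - 1*144877))*(436210 + 497476) = (-129015 + (220989 - 1*144877))*(436210 + 497476) = (-129015 + (220989 - 144877))*933686 = (-129015 + 76112)*933686 = -52903*933686 = -49394790458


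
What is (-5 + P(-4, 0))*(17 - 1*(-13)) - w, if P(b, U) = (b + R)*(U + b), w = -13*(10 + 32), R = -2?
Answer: 1116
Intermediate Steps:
w = -546 (w = -13*42 = -546)
P(b, U) = (-2 + b)*(U + b) (P(b, U) = (b - 2)*(U + b) = (-2 + b)*(U + b))
(-5 + P(-4, 0))*(17 - 1*(-13)) - w = (-5 + ((-4)**2 - 2*0 - 2*(-4) + 0*(-4)))*(17 - 1*(-13)) - 1*(-546) = (-5 + (16 + 0 + 8 + 0))*(17 + 13) + 546 = (-5 + 24)*30 + 546 = 19*30 + 546 = 570 + 546 = 1116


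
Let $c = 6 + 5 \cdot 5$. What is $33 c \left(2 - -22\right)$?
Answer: $24552$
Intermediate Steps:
$c = 31$ ($c = 6 + 25 = 31$)
$33 c \left(2 - -22\right) = 33 \cdot 31 \left(2 - -22\right) = 1023 \left(2 + 22\right) = 1023 \cdot 24 = 24552$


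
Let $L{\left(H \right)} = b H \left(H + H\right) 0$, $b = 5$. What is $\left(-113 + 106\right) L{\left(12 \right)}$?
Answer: $0$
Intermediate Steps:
$L{\left(H \right)} = 0$ ($L{\left(H \right)} = 5 H \left(H + H\right) 0 = 5 H 2 H 0 = 10 H^{2} \cdot 0 = 0$)
$\left(-113 + 106\right) L{\left(12 \right)} = \left(-113 + 106\right) 0 = \left(-7\right) 0 = 0$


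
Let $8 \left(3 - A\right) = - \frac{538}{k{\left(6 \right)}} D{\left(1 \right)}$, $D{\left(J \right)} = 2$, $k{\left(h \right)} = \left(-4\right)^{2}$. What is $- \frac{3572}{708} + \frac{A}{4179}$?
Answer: $- \frac{13261611}{2629984} \approx -5.0425$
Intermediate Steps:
$k{\left(h \right)} = 16$
$A = \frac{365}{32}$ ($A = 3 - \frac{- \frac{538}{16} \cdot 2}{8} = 3 - \frac{\left(-538\right) \frac{1}{16} \cdot 2}{8} = 3 - \frac{\left(- \frac{269}{8}\right) 2}{8} = 3 - - \frac{269}{32} = 3 + \frac{269}{32} = \frac{365}{32} \approx 11.406$)
$- \frac{3572}{708} + \frac{A}{4179} = - \frac{3572}{708} + \frac{365}{32 \cdot 4179} = \left(-3572\right) \frac{1}{708} + \frac{365}{32} \cdot \frac{1}{4179} = - \frac{893}{177} + \frac{365}{133728} = - \frac{13261611}{2629984}$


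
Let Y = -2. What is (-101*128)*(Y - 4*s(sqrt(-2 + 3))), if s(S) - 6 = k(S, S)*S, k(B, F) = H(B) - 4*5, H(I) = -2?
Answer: -801536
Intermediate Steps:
k(B, F) = -22 (k(B, F) = -2 - 4*5 = -2 - 20 = -22)
s(S) = 6 - 22*S
(-101*128)*(Y - 4*s(sqrt(-2 + 3))) = (-101*128)*(-2 - 4*(6 - 22*sqrt(-2 + 3))) = -12928*(-2 - 4*(6 - 22*sqrt(1))) = -12928*(-2 - 4*(6 - 22*1)) = -12928*(-2 - 4*(6 - 22)) = -12928*(-2 - 4*(-16)) = -12928*(-2 + 64) = -12928*62 = -801536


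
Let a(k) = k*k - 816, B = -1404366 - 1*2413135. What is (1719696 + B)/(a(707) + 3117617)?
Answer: -419561/723330 ≈ -0.58004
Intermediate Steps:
B = -3817501 (B = -1404366 - 2413135 = -3817501)
a(k) = -816 + k² (a(k) = k² - 816 = -816 + k²)
(1719696 + B)/(a(707) + 3117617) = (1719696 - 3817501)/((-816 + 707²) + 3117617) = -2097805/((-816 + 499849) + 3117617) = -2097805/(499033 + 3117617) = -2097805/3616650 = -2097805*1/3616650 = -419561/723330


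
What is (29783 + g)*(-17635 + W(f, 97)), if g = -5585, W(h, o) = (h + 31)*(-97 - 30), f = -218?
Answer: 147946572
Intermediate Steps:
W(h, o) = -3937 - 127*h (W(h, o) = (31 + h)*(-127) = -3937 - 127*h)
(29783 + g)*(-17635 + W(f, 97)) = (29783 - 5585)*(-17635 + (-3937 - 127*(-218))) = 24198*(-17635 + (-3937 + 27686)) = 24198*(-17635 + 23749) = 24198*6114 = 147946572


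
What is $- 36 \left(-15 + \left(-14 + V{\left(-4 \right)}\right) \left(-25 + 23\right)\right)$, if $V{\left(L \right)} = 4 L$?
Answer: $-1620$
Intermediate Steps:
$- 36 \left(-15 + \left(-14 + V{\left(-4 \right)}\right) \left(-25 + 23\right)\right) = - 36 \left(-15 + \left(-14 + 4 \left(-4\right)\right) \left(-25 + 23\right)\right) = - 36 \left(-15 + \left(-14 - 16\right) \left(-2\right)\right) = - 36 \left(-15 - -60\right) = - 36 \left(-15 + 60\right) = \left(-36\right) 45 = -1620$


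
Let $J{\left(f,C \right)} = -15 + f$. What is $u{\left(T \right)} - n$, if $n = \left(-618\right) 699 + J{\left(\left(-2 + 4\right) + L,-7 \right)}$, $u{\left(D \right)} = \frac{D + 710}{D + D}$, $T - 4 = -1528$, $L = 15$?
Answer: $\frac{658337927}{1524} \approx 4.3198 \cdot 10^{5}$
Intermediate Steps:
$T = -1524$ ($T = 4 - 1528 = -1524$)
$u{\left(D \right)} = \frac{710 + D}{2 D}$
$n = -431980$ ($n = \left(-618\right) 699 + \left(-15 + \left(\left(-2 + 4\right) + 15\right)\right) = -431982 + \left(-15 + \left(2 + 15\right)\right) = -431982 + \left(-15 + 17\right) = -431982 + 2 = -431980$)
$u{\left(T \right)} - n = \frac{710 - 1524}{2 \left(-1524\right)} - -431980 = \frac{1}{2} \left(- \frac{1}{1524}\right) \left(-814\right) + 431980 = \frac{407}{1524} + 431980 = \frac{658337927}{1524}$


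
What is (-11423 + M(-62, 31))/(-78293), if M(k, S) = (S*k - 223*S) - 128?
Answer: 20386/78293 ≈ 0.26038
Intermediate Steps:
M(k, S) = -128 - 223*S + S*k (M(k, S) = (-223*S + S*k) - 128 = -128 - 223*S + S*k)
(-11423 + M(-62, 31))/(-78293) = (-11423 + (-128 - 223*31 + 31*(-62)))/(-78293) = (-11423 + (-128 - 6913 - 1922))*(-1/78293) = (-11423 - 8963)*(-1/78293) = -20386*(-1/78293) = 20386/78293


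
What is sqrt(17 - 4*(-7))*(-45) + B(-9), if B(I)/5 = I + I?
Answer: -90 - 135*sqrt(5) ≈ -391.87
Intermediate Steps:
B(I) = 10*I (B(I) = 5*(I + I) = 5*(2*I) = 10*I)
sqrt(17 - 4*(-7))*(-45) + B(-9) = sqrt(17 - 4*(-7))*(-45) + 10*(-9) = sqrt(17 + 28)*(-45) - 90 = sqrt(45)*(-45) - 90 = (3*sqrt(5))*(-45) - 90 = -135*sqrt(5) - 90 = -90 - 135*sqrt(5)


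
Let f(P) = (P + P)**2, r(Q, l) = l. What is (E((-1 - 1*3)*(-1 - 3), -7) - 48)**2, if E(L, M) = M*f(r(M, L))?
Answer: 52070656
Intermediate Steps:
f(P) = 4*P**2 (f(P) = (2*P)**2 = 4*P**2)
E(L, M) = 4*M*L**2 (E(L, M) = M*(4*L**2) = 4*M*L**2)
(E((-1 - 1*3)*(-1 - 3), -7) - 48)**2 = (4*(-7)*((-1 - 1*3)*(-1 - 3))**2 - 48)**2 = (4*(-7)*((-1 - 3)*(-4))**2 - 48)**2 = (4*(-7)*(-4*(-4))**2 - 48)**2 = (4*(-7)*16**2 - 48)**2 = (4*(-7)*256 - 48)**2 = (-7168 - 48)**2 = (-7216)**2 = 52070656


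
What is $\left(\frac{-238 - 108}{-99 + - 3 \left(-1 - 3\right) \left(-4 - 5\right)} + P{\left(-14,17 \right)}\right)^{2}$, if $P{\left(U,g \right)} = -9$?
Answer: $\frac{2301289}{42849} \approx 53.707$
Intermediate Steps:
$\left(\frac{-238 - 108}{-99 + - 3 \left(-1 - 3\right) \left(-4 - 5\right)} + P{\left(-14,17 \right)}\right)^{2} = \left(\frac{-238 - 108}{-99 + - 3 \left(-1 - 3\right) \left(-4 - 5\right)} - 9\right)^{2} = \left(- \frac{346}{-99 + \left(-3\right) \left(-4\right) \left(-4 - 5\right)} - 9\right)^{2} = \left(- \frac{346}{-99 + 12 \left(-9\right)} - 9\right)^{2} = \left(- \frac{346}{-99 - 108} - 9\right)^{2} = \left(- \frac{346}{-207} - 9\right)^{2} = \left(\left(-346\right) \left(- \frac{1}{207}\right) - 9\right)^{2} = \left(\frac{346}{207} - 9\right)^{2} = \left(- \frac{1517}{207}\right)^{2} = \frac{2301289}{42849}$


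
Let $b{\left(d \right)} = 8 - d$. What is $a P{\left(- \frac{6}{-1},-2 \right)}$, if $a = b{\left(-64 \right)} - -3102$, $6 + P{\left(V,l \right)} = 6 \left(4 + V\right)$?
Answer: $171396$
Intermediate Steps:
$P{\left(V,l \right)} = 18 + 6 V$ ($P{\left(V,l \right)} = -6 + 6 \left(4 + V\right) = -6 + \left(24 + 6 V\right) = 18 + 6 V$)
$a = 3174$ ($a = \left(8 - -64\right) - -3102 = \left(8 + 64\right) + 3102 = 72 + 3102 = 3174$)
$a P{\left(- \frac{6}{-1},-2 \right)} = 3174 \left(18 + 6 \left(- \frac{6}{-1}\right)\right) = 3174 \left(18 + 6 \left(\left(-6\right) \left(-1\right)\right)\right) = 3174 \left(18 + 6 \cdot 6\right) = 3174 \left(18 + 36\right) = 3174 \cdot 54 = 171396$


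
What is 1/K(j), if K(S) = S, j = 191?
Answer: 1/191 ≈ 0.0052356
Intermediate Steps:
1/K(j) = 1/191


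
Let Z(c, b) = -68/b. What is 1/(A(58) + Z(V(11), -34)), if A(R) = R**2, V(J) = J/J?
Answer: 1/3366 ≈ 0.00029709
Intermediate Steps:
V(J) = 1
1/(A(58) + Z(V(11), -34)) = 1/(58**2 - 68/(-34)) = 1/(3364 - 68*(-1/34)) = 1/(3364 + 2) = 1/3366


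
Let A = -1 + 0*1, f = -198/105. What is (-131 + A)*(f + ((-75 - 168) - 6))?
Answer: 1159092/35 ≈ 33117.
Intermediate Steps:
f = -66/35 (f = -198*1/105 = -66/35 ≈ -1.8857)
A = -1 (A = -1 + 0 = -1)
(-131 + A)*(f + ((-75 - 168) - 6)) = (-131 - 1)*(-66/35 + ((-75 - 168) - 6)) = -132*(-66/35 + (-243 - 6)) = -132*(-66/35 - 249) = -132*(-8781/35) = 1159092/35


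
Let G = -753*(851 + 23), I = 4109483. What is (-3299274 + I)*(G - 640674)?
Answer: -1052296208364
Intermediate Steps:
G = -658122 (G = -753*874 = -658122)
(-3299274 + I)*(G - 640674) = (-3299274 + 4109483)*(-658122 - 640674) = 810209*(-1298796) = -1052296208364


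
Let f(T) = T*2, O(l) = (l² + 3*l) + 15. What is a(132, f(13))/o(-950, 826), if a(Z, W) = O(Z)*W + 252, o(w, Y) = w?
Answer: -231981/475 ≈ -488.38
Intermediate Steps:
O(l) = 15 + l² + 3*l
f(T) = 2*T
a(Z, W) = 252 + W*(15 + Z² + 3*Z) (a(Z, W) = (15 + Z² + 3*Z)*W + 252 = W*(15 + Z² + 3*Z) + 252 = 252 + W*(15 + Z² + 3*Z))
a(132, f(13))/o(-950, 826) = (252 + (2*13)*(15 + 132² + 3*132))/(-950) = (252 + 26*(15 + 17424 + 396))*(-1/950) = (252 + 26*17835)*(-1/950) = (252 + 463710)*(-1/950) = 463962*(-1/950) = -231981/475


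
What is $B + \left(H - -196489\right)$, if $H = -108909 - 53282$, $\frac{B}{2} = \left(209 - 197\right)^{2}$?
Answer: $34586$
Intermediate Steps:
$B = 288$ ($B = 2 \left(209 - 197\right)^{2} = 2 \cdot 12^{2} = 2 \cdot 144 = 288$)
$H = -162191$ ($H = -108909 - 53282 = -162191$)
$B + \left(H - -196489\right) = 288 - -34298 = 288 + \left(-162191 + 196489\right) = 288 + 34298 = 34586$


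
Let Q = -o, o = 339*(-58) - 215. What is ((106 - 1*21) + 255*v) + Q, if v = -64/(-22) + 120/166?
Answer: 19070886/913 ≈ 20888.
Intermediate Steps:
v = 3316/913 (v = -64*(-1/22) + 120*(1/166) = 32/11 + 60/83 = 3316/913 ≈ 3.6320)
o = -19877 (o = -19662 - 215 = -19877)
Q = 19877 (Q = -1*(-19877) = 19877)
((106 - 1*21) + 255*v) + Q = ((106 - 1*21) + 255*(3316/913)) + 19877 = ((106 - 21) + 845580/913) + 19877 = (85 + 845580/913) + 19877 = 923185/913 + 19877 = 19070886/913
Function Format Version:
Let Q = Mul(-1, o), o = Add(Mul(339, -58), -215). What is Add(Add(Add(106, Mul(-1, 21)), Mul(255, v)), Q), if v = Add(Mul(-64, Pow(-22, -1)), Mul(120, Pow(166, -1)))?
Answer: Rational(19070886, 913) ≈ 20888.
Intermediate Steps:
v = Rational(3316, 913) (v = Add(Mul(-64, Rational(-1, 22)), Mul(120, Rational(1, 166))) = Add(Rational(32, 11), Rational(60, 83)) = Rational(3316, 913) ≈ 3.6320)
o = -19877 (o = Add(-19662, -215) = -19877)
Q = 19877 (Q = Mul(-1, -19877) = 19877)
Add(Add(Add(106, Mul(-1, 21)), Mul(255, v)), Q) = Add(Add(Add(106, Mul(-1, 21)), Mul(255, Rational(3316, 913))), 19877) = Add(Add(Add(106, -21), Rational(845580, 913)), 19877) = Add(Add(85, Rational(845580, 913)), 19877) = Add(Rational(923185, 913), 19877) = Rational(19070886, 913)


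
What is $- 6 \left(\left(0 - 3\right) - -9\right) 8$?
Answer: $-288$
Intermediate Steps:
$- 6 \left(\left(0 - 3\right) - -9\right) 8 = - 6 \left(-3 + 9\right) 8 = \left(-6\right) 6 \cdot 8 = \left(-36\right) 8 = -288$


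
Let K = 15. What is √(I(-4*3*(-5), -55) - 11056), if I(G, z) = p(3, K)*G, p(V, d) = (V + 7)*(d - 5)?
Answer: 8*I*√79 ≈ 71.106*I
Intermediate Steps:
p(V, d) = (-5 + d)*(7 + V) (p(V, d) = (7 + V)*(-5 + d) = (-5 + d)*(7 + V))
I(G, z) = 100*G (I(G, z) = (-35 - 5*3 + 7*15 + 3*15)*G = (-35 - 15 + 105 + 45)*G = 100*G)
√(I(-4*3*(-5), -55) - 11056) = √(100*(-4*3*(-5)) - 11056) = √(100*(-12*(-5)) - 11056) = √(100*60 - 11056) = √(6000 - 11056) = √(-5056) = 8*I*√79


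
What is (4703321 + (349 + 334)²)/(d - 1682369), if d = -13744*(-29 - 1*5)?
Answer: -5169810/1215073 ≈ -4.2547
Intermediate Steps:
d = 467296 (d = -13744*(-29 - 5) = -13744*(-34) = 467296)
(4703321 + (349 + 334)²)/(d - 1682369) = (4703321 + (349 + 334)²)/(467296 - 1682369) = (4703321 + 683²)/(-1215073) = (4703321 + 466489)*(-1/1215073) = 5169810*(-1/1215073) = -5169810/1215073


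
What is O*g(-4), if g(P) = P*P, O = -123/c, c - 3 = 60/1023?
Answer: -671088/1043 ≈ -643.42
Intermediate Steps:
c = 1043/341 (c = 3 + 60/1023 = 3 + 60*(1/1023) = 3 + 20/341 = 1043/341 ≈ 3.0587)
O = -41943/1043 (O = -123/1043/341 = -123*341/1043 = -41943/1043 ≈ -40.214)
g(P) = P²
O*g(-4) = -41943/1043*(-4)² = -41943/1043*16 = -671088/1043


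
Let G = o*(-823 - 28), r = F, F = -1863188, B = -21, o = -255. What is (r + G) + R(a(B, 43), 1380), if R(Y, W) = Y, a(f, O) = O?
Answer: -1646140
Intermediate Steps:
r = -1863188
G = 217005 (G = -255*(-823 - 28) = -255*(-851) = 217005)
(r + G) + R(a(B, 43), 1380) = (-1863188 + 217005) + 43 = -1646183 + 43 = -1646140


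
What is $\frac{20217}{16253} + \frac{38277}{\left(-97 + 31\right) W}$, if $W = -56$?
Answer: $\frac{232279371}{20023696} \approx 11.6$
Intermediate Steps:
$\frac{20217}{16253} + \frac{38277}{\left(-97 + 31\right) W} = \frac{20217}{16253} + \frac{38277}{\left(-97 + 31\right) \left(-56\right)} = 20217 \cdot \frac{1}{16253} + \frac{38277}{\left(-66\right) \left(-56\right)} = \frac{20217}{16253} + \frac{38277}{3696} = \frac{20217}{16253} + 38277 \cdot \frac{1}{3696} = \frac{20217}{16253} + \frac{12759}{1232} = \frac{232279371}{20023696}$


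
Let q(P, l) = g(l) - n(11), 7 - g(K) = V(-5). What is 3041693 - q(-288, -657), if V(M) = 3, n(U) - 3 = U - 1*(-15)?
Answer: 3041718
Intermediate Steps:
n(U) = 18 + U (n(U) = 3 + (U - 1*(-15)) = 3 + (U + 15) = 3 + (15 + U) = 18 + U)
g(K) = 4 (g(K) = 7 - 1*3 = 7 - 3 = 4)
q(P, l) = -25 (q(P, l) = 4 - (18 + 11) = 4 - 1*29 = 4 - 29 = -25)
3041693 - q(-288, -657) = 3041693 - 1*(-25) = 3041693 + 25 = 3041718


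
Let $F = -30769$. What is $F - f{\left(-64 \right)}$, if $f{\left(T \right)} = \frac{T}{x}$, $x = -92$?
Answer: $- \frac{707703}{23} \approx -30770.0$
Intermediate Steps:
$f{\left(T \right)} = - \frac{T}{92}$ ($f{\left(T \right)} = \frac{T}{-92} = T \left(- \frac{1}{92}\right) = - \frac{T}{92}$)
$F - f{\left(-64 \right)} = -30769 - \left(- \frac{1}{92}\right) \left(-64\right) = -30769 - \frac{16}{23} = - \frac{707703}{23}$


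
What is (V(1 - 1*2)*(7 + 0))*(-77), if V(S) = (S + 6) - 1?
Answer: -2156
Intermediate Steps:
V(S) = 5 + S (V(S) = (6 + S) - 1 = 5 + S)
(V(1 - 1*2)*(7 + 0))*(-77) = ((5 + (1 - 1*2))*(7 + 0))*(-77) = ((5 + (1 - 2))*7)*(-77) = ((5 - 1)*7)*(-77) = (4*7)*(-77) = 28*(-77) = -2156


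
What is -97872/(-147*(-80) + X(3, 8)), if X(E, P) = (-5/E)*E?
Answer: -97872/11755 ≈ -8.3260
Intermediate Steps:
X(E, P) = -5 (X(E, P) = (-5/E)*E = -5)
-97872/(-147*(-80) + X(3, 8)) = -97872/(-147*(-80) - 5) = -97872/(11760 - 5) = -97872/11755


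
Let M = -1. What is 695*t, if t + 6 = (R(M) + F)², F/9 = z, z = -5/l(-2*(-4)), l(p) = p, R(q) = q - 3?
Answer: 3853775/64 ≈ 60215.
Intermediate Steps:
R(q) = -3 + q
z = -5/8 (z = -5/((-2*(-4))) = -5/8 ≈ -0.62500)
F = -45/8 (F = 9*(-5/8) = -45/8 ≈ -5.6250)
t = 5545/64 (t = -6 + ((-3 - 1) - 45/8)² = -6 + (-4 - 45/8)² = -6 + (-77/8)² = -6 + 5929/64 = 5545/64 ≈ 86.641)
695*t = 695*(5545/64) = 3853775/64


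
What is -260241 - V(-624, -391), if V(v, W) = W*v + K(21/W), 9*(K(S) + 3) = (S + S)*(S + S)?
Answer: -77085963778/152881 ≈ -5.0422e+5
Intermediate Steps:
K(S) = -3 + 4*S²/9 (K(S) = -3 + ((S + S)*(S + S))/9 = -3 + ((2*S)*(2*S))/9 = -3 + (4*S²)/9 = -3 + 4*S²/9)
V(v, W) = -3 + 196/W² + W*v (V(v, W) = W*v + (-3 + 4*(21/W)²/9) = W*v + (-3 + 4*(441/W²)/9) = W*v + (-3 + 196/W²) = -3 + 196/W² + W*v)
-260241 - V(-624, -391) = -260241 - (-3 + 196/(-391)² - 391*(-624)) = -260241 - (-3 + 196*(1/152881) + 243984) = -260241 - (-3 + 196/152881 + 243984) = -260241 - 1*37300059457/152881 = -260241 - 37300059457/152881 = -77085963778/152881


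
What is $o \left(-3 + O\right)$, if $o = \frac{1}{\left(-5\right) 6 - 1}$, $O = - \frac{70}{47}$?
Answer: $\frac{211}{1457} \approx 0.14482$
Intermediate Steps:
$O = - \frac{70}{47}$ ($O = \left(-70\right) \frac{1}{47} = - \frac{70}{47} \approx -1.4894$)
$o = - \frac{1}{31}$ ($o = \frac{1}{-30 - 1} = \frac{1}{-31} = - \frac{1}{31} \approx -0.032258$)
$o \left(-3 + O\right) = - \frac{-3 - \frac{70}{47}}{31} = \left(- \frac{1}{31}\right) \left(- \frac{211}{47}\right) = \frac{211}{1457}$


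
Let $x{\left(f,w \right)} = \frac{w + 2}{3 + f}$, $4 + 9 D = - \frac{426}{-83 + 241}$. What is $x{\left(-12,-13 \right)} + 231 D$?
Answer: $- \frac{121330}{711} \approx -170.65$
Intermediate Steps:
$D = - \frac{529}{711}$ ($D = - \frac{4}{9} + \frac{\left(-426\right) \frac{1}{-83 + 241}}{9} = - \frac{4}{9} + \frac{\left(-426\right) \frac{1}{158}}{9} = - \frac{4}{9} + \frac{1}{9} \left(- \frac{213}{79}\right) = - \frac{4}{9} - \frac{71}{237} = - \frac{529}{711} \approx -0.74402$)
$x{\left(f,w \right)} = \frac{2 + w}{3 + f}$
$x{\left(-12,-13 \right)} + 231 D = \frac{2 - 13}{3 - 12} + 231 \left(- \frac{529}{711}\right) = \frac{1}{-9} \left(-11\right) - \frac{40733}{237} = \left(- \frac{1}{9}\right) \left(-11\right) - \frac{40733}{237} = \frac{11}{9} - \frac{40733}{237} = - \frac{121330}{711}$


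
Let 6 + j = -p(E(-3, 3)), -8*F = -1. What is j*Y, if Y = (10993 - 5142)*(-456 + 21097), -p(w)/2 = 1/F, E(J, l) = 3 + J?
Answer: 1207704910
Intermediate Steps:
F = 1/8 (F = -1/8*(-1) = 1/8 ≈ 0.12500)
p(w) = -16 (p(w) = -2/1/8 = -2*8 = -16)
Y = 120770491 (Y = 5851*20641 = 120770491)
j = 10 (j = -6 - 1*(-16) = -6 + 16 = 10)
j*Y = 10*120770491 = 1207704910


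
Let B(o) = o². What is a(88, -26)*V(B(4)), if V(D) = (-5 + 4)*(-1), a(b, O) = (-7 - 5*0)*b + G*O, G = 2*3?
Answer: -772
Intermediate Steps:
G = 6
a(b, O) = -7*b + 6*O (a(b, O) = (-7 - 5*0)*b + 6*O = (-7 + 0)*b + 6*O = -7*b + 6*O)
V(D) = 1 (V(D) = -1*(-1) = 1)
a(88, -26)*V(B(4)) = (-7*88 + 6*(-26))*1 = (-616 - 156)*1 = -772*1 = -772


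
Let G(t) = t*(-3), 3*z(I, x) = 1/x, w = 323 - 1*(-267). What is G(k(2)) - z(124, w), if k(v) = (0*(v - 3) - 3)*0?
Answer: -1/1770 ≈ -0.00056497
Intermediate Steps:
w = 590 (w = 323 + 267 = 590)
z(I, x) = 1/(3*x)
k(v) = 0 (k(v) = (0*(-3 + v) - 3)*0 = (0 - 3)*0 = -3*0 = 0)
G(t) = -3*t
G(k(2)) - z(124, w) = -3*0 - 1/(3*590) = 0 - 1/(3*590) = 0 - 1*1/1770 = 0 - 1/1770 = -1/1770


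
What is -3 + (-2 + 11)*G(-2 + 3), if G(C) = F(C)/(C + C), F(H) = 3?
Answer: 21/2 ≈ 10.500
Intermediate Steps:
G(C) = 3/(2*C) (G(C) = 3/(C + C) = 3/(2*C))
-3 + (-2 + 11)*G(-2 + 3) = -3 + (-2 + 11)*(3/(2*(-2 + 3))) = -3 + 9*((3/2)/1) = -3 + 9*((3/2)*1) = -3 + 9*(3/2) = -3 + 27/2 = 21/2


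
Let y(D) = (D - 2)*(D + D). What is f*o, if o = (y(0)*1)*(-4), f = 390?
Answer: 0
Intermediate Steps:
y(D) = 2*D*(-2 + D) (y(D) = (-2 + D)*(2*D) = 2*D*(-2 + D))
o = 0 (o = ((2*0*(-2 + 0))*1)*(-4) = ((2*0*(-2))*1)*(-4) = (0*1)*(-4) = 0*(-4) = 0)
f*o = 390*0 = 0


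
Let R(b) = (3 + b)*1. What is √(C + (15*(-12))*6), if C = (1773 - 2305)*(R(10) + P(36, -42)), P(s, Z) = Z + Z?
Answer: 2*√9173 ≈ 191.55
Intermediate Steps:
R(b) = 3 + b
P(s, Z) = 2*Z
C = 37772 (C = (1773 - 2305)*((3 + 10) + 2*(-42)) = -532*(13 - 84) = -532*(-71) = 37772)
√(C + (15*(-12))*6) = √(37772 + (15*(-12))*6) = √(37772 - 180*6) = √(37772 - 1080) = √36692 = 2*√9173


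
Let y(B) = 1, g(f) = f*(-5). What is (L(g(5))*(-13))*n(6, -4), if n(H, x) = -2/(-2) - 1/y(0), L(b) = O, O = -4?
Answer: 0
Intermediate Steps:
g(f) = -5*f
L(b) = -4
n(H, x) = 0 (n(H, x) = -2/(-2) - 1/1 = -2*(-1/2) - 1*1 = 1 - 1 = 0)
(L(g(5))*(-13))*n(6, -4) = -4*(-13)*0 = 52*0 = 0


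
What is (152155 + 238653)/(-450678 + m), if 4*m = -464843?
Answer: -1563232/2267555 ≈ -0.68939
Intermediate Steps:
m = -464843/4 (m = (¼)*(-464843) = -464843/4 ≈ -1.1621e+5)
(152155 + 238653)/(-450678 + m) = (152155 + 238653)/(-450678 - 464843/4) = 390808/(-2267555/4) = 390808*(-4/2267555) = -1563232/2267555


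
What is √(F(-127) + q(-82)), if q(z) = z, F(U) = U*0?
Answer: I*√82 ≈ 9.0554*I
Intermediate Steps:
F(U) = 0
√(F(-127) + q(-82)) = √(0 - 82) = √(-82) = I*√82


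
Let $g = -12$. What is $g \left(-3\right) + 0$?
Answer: $36$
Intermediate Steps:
$g \left(-3\right) + 0 = \left(-12\right) \left(-3\right) + 0 = 36 + 0 = 36$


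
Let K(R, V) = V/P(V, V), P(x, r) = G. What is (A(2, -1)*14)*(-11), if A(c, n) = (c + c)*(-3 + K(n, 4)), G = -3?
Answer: 8008/3 ≈ 2669.3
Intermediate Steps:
P(x, r) = -3
K(R, V) = -V/3 (K(R, V) = V/(-3) = V*(-1/3) = -V/3)
A(c, n) = -26*c/3 (A(c, n) = (c + c)*(-3 - 1/3*4) = (2*c)*(-3 - 4/3) = (2*c)*(-13/3) = -26*c/3)
(A(2, -1)*14)*(-11) = (-26/3*2*14)*(-11) = -52/3*14*(-11) = -728/3*(-11) = 8008/3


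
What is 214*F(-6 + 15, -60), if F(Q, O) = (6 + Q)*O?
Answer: -192600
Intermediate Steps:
F(Q, O) = O*(6 + Q)
214*F(-6 + 15, -60) = 214*(-60*(6 + (-6 + 15))) = 214*(-60*(6 + 9)) = 214*(-60*15) = 214*(-900) = -192600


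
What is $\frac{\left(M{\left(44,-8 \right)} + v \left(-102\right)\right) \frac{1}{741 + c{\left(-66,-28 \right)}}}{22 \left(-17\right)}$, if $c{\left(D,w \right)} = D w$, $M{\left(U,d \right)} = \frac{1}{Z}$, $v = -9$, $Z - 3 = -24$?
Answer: $- \frac{19277}{20334006} \approx -0.00094802$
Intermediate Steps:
$Z = -21$ ($Z = 3 - 24 = -21$)
$M{\left(U,d \right)} = - \frac{1}{21}$ ($M{\left(U,d \right)} = \frac{1}{-21} = - \frac{1}{21}$)
$\frac{\left(M{\left(44,-8 \right)} + v \left(-102\right)\right) \frac{1}{741 + c{\left(-66,-28 \right)}}}{22 \left(-17\right)} = \frac{\left(- \frac{1}{21} - -918\right) \frac{1}{741 - -1848}}{22 \left(-17\right)} = \frac{\left(- \frac{1}{21} + 918\right) \frac{1}{741 + 1848}}{-374} = \frac{19277}{21 \cdot 2589} \left(- \frac{1}{374}\right) = \frac{19277}{21} \cdot \frac{1}{2589} \left(- \frac{1}{374}\right) = \frac{19277}{54369} \left(- \frac{1}{374}\right) = - \frac{19277}{20334006}$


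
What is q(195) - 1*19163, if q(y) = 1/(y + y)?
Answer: -7473569/390 ≈ -19163.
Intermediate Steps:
q(y) = 1/(2*y)
q(195) - 1*19163 = (1/2)/195 - 1*19163 = (1/2)*(1/195) - 19163 = 1/390 - 19163 = -7473569/390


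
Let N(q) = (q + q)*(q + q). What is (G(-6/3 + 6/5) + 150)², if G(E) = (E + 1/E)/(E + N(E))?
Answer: 686178025/30976 ≈ 22152.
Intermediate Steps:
N(q) = 4*q² (N(q) = (2*q)*(2*q) = 4*q²)
G(E) = (E + 1/E)/(E + 4*E²)
(G(-6/3 + 6/5) + 150)² = ((1 + (-6/3 + 6/5)²)/((-6/3 + 6/5)²*(1 + 4*(-6/3 + 6/5))) + 150)² = ((1 + (-6*⅓ + 6*(⅕))²)/((-6*⅓ + 6*(⅕))²*(1 + 4*(-6*⅓ + 6*(⅕)))) + 150)² = ((1 + (-2 + 6/5)²)/((-2 + 6/5)²*(1 + 4*(-2 + 6/5))) + 150)² = ((1 + (-⅘)²)/((-⅘)²*(1 + 4*(-⅘))) + 150)² = (25*(1 + 16/25)/(16*(1 - 16/5)) + 150)² = ((25/16)*(41/25)/(-11/5) + 150)² = ((25/16)*(-5/11)*(41/25) + 150)² = (-205/176 + 150)² = (26195/176)² = 686178025/30976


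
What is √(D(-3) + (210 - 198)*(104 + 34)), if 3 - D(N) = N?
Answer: √1662 ≈ 40.768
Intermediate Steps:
D(N) = 3 - N
√(D(-3) + (210 - 198)*(104 + 34)) = √((3 - 1*(-3)) + (210 - 198)*(104 + 34)) = √((3 + 3) + 12*138) = √(6 + 1656) = √1662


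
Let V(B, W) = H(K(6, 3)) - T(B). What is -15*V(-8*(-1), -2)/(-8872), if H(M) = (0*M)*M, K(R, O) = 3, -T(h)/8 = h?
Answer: 120/1109 ≈ 0.10821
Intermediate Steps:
T(h) = -8*h
H(M) = 0 (H(M) = 0*M = 0)
V(B, W) = 8*B (V(B, W) = 0 - (-8)*B = 0 + 8*B = 8*B)
-15*V(-8*(-1), -2)/(-8872) = -120*(-8*(-1))/(-8872) = -120*8*(-1/8872) = -15*64*(-1/8872) = -960*(-1/8872) = 120/1109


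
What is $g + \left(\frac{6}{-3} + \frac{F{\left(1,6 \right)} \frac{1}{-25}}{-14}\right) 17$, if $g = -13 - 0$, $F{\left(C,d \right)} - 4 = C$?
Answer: $- \frac{3273}{70} \approx -46.757$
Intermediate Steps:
$F{\left(C,d \right)} = 4 + C$
$g = -13$ ($g = -13 + 0 = -13$)
$g + \left(\frac{6}{-3} + \frac{F{\left(1,6 \right)} \frac{1}{-25}}{-14}\right) 17 = -13 + \left(\frac{6}{-3} + \frac{\left(4 + 1\right) \frac{1}{-25}}{-14}\right) 17 = -13 + \left(6 \left(- \frac{1}{3}\right) + 5 \left(- \frac{1}{25}\right) \left(- \frac{1}{14}\right)\right) 17 = -13 + \left(-2 - - \frac{1}{70}\right) 17 = -13 + \left(-2 + \frac{1}{70}\right) 17 = -13 - \frac{2363}{70} = - \frac{3273}{70}$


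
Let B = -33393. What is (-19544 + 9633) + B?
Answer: -43304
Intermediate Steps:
(-19544 + 9633) + B = (-19544 + 9633) - 33393 = -9911 - 33393 = -43304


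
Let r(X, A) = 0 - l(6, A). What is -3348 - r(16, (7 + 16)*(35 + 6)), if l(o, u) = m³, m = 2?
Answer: -3340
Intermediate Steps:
l(o, u) = 8 (l(o, u) = 2³ = 8)
r(X, A) = -8 (r(X, A) = 0 - 1*8 = 0 - 8 = -8)
-3348 - r(16, (7 + 16)*(35 + 6)) = -3348 - 1*(-8) = -3348 + 8 = -3340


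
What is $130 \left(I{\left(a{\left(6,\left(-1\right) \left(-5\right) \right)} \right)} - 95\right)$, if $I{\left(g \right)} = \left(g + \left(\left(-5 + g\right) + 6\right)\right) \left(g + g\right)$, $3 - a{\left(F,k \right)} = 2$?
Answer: $-11570$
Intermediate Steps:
$a{\left(F,k \right)} = 1$ ($a{\left(F,k \right)} = 3 - 2 = 1$)
$I{\left(g \right)} = 2 g \left(1 + 2 g\right)$ ($I{\left(g \right)} = \left(g + \left(1 + g\right)\right) 2 g = \left(1 + 2 g\right) 2 g = 2 g \left(1 + 2 g\right)$)
$130 \left(I{\left(a{\left(6,\left(-1\right) \left(-5\right) \right)} \right)} - 95\right) = 130 \left(2 \cdot 1 \left(1 + 2 \cdot 1\right) - 95\right) = 130 \left(2 \cdot 1 \left(1 + 2\right) - 95\right) = 130 \left(2 \cdot 1 \cdot 3 - 95\right) = 130 \left(6 - 95\right) = 130 \left(-89\right) = -11570$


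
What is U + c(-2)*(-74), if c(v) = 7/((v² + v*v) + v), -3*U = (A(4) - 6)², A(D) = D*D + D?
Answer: -455/3 ≈ -151.67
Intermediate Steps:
A(D) = D + D² (A(D) = D² + D = D + D²)
U = -196/3 (U = -(4*(1 + 4) - 6)²/3 = -(4*5 - 6)²/3 = -(20 - 6)²/3 = -⅓*14² = -⅓*196 = -196/3 ≈ -65.333)
c(v) = 7/(v + 2*v²) (c(v) = 7/((v² + v²) + v) = 7/(2*v² + v) = 7/(v + 2*v²))
U + c(-2)*(-74) = -196/3 + (7/(-2*(1 + 2*(-2))))*(-74) = -196/3 + (7*(-½)/(1 - 4))*(-74) = -196/3 + (7*(-½)/(-3))*(-74) = -196/3 + (7*(-½)*(-⅓))*(-74) = -196/3 + (7/6)*(-74) = -196/3 - 259/3 = -455/3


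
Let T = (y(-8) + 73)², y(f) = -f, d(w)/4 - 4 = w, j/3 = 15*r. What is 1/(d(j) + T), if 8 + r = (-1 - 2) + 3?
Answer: 1/5137 ≈ 0.00019467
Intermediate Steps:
r = -8 (r = -8 + ((-1 - 2) + 3) = -8 + (-3 + 3) = -8 + 0 = -8)
j = -360 (j = 3*(15*(-8)) = 3*(-120) = -360)
d(w) = 16 + 4*w
T = 6561 (T = (-1*(-8) + 73)² = (8 + 73)² = 81² = 6561)
1/(d(j) + T) = 1/((16 + 4*(-360)) + 6561) = 1/((16 - 1440) + 6561) = 1/(-1424 + 6561) = 1/5137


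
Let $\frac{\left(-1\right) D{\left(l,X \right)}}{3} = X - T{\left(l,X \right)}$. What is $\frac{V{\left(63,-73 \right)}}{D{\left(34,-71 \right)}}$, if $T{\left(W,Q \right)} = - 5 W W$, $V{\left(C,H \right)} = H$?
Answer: $\frac{73}{17127} \approx 0.0042623$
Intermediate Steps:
$T{\left(W,Q \right)} = - 5 W^{2}$
$D{\left(l,X \right)} = - 15 l^{2} - 3 X$ ($D{\left(l,X \right)} = - 3 \left(X - - 5 l^{2}\right) = - 3 \left(X + 5 l^{2}\right) = - 15 l^{2} - 3 X$)
$\frac{V{\left(63,-73 \right)}}{D{\left(34,-71 \right)}} = - \frac{73}{- 15 \cdot 34^{2} - -213} = - \frac{73}{\left(-15\right) 1156 + 213} = - \frac{73}{-17340 + 213} = - \frac{73}{-17127} = \left(-73\right) \left(- \frac{1}{17127}\right) = \frac{73}{17127}$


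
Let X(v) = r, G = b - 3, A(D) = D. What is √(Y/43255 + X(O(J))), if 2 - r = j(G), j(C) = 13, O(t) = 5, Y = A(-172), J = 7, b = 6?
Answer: I*√20588385135/43255 ≈ 3.3172*I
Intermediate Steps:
Y = -172
G = 3 (G = 6 - 3 = 3)
r = -11 (r = 2 - 1*13 = 2 - 13 = -11)
X(v) = -11
√(Y/43255 + X(O(J))) = √(-172/43255 - 11) = √(-475977/43255) = I*√20588385135/43255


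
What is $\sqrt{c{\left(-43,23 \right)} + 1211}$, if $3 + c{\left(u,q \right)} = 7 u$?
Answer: $\sqrt{907} \approx 30.116$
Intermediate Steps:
$c{\left(u,q \right)} = -3 + 7 u$
$\sqrt{c{\left(-43,23 \right)} + 1211} = \sqrt{\left(-3 + 7 \left(-43\right)\right) + 1211} = \sqrt{\left(-3 - 301\right) + 1211} = \sqrt{-304 + 1211} = \sqrt{907}$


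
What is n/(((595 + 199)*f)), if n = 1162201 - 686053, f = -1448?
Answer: -119037/287428 ≈ -0.41415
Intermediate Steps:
n = 476148
n/(((595 + 199)*f)) = 476148/(((595 + 199)*(-1448))) = 476148/((794*(-1448))) = 476148/(-1149712) = 476148*(-1/1149712) = -119037/287428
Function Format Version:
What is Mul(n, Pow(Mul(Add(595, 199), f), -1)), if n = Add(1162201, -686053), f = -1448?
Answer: Rational(-119037, 287428) ≈ -0.41415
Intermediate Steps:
n = 476148
Mul(n, Pow(Mul(Add(595, 199), f), -1)) = Mul(476148, Pow(Mul(Add(595, 199), -1448), -1)) = Mul(476148, Pow(Mul(794, -1448), -1)) = Mul(476148, Pow(-1149712, -1)) = Mul(476148, Rational(-1, 1149712)) = Rational(-119037, 287428)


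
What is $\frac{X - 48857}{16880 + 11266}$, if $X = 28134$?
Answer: $- \frac{20723}{28146} \approx -0.73627$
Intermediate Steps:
$\frac{X - 48857}{16880 + 11266} = \frac{28134 - 48857}{16880 + 11266} = - \frac{20723}{28146}$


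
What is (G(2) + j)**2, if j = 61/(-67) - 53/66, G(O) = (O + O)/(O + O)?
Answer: 9954025/19554084 ≈ 0.50905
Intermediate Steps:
G(O) = 1 (G(O) = (2*O)/((2*O)) = (2*O)*(1/(2*O)) = 1)
j = -7577/4422 (j = 61*(-1/67) - 53*1/66 = -61/67 - 53/66 = -7577/4422 ≈ -1.7135)
(G(2) + j)**2 = (1 - 7577/4422)**2 = (-3155/4422)**2 = 9954025/19554084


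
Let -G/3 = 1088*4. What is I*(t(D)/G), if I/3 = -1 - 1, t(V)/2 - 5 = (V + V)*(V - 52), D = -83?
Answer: 22415/1088 ≈ 20.602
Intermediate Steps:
G = -13056 (G = -3264*4 = -3*4352 = -13056)
t(V) = 10 + 4*V*(-52 + V) (t(V) = 10 + 2*((V + V)*(V - 52)) = 10 + 2*((2*V)*(-52 + V)) = 10 + 2*(2*V*(-52 + V)) = 10 + 4*V*(-52 + V))
I = -6 (I = 3*(-1 - 1) = 3*(-2) = -6)
I*(t(D)/G) = -6*(10 - 208*(-83) + 4*(-83)**2)/(-13056) = -6*(10 + 17264 + 4*6889)*(-1)/13056 = -6*(10 + 17264 + 27556)*(-1)/13056 = -268980*(-1)/13056 = -6*(-22415/6528) = 22415/1088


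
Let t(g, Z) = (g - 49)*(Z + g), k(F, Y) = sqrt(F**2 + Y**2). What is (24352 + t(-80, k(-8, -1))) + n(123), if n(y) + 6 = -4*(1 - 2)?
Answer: 34670 - 129*sqrt(65) ≈ 33630.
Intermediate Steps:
n(y) = -2 (n(y) = -6 - 4*(1 - 2) = -6 - 4*(-1) = -6 + 4 = -2)
t(g, Z) = (-49 + g)*(Z + g)
(24352 + t(-80, k(-8, -1))) + n(123) = (24352 + ((-80)**2 - 49*sqrt((-8)**2 + (-1)**2) - 49*(-80) + sqrt((-8)**2 + (-1)**2)*(-80))) - 2 = (24352 + (6400 - 49*sqrt(64 + 1) + 3920 + sqrt(64 + 1)*(-80))) - 2 = (24352 + (6400 - 49*sqrt(65) + 3920 + sqrt(65)*(-80))) - 2 = (24352 + (6400 - 49*sqrt(65) + 3920 - 80*sqrt(65))) - 2 = (24352 + (10320 - 129*sqrt(65))) - 2 = (34672 - 129*sqrt(65)) - 2 = 34670 - 129*sqrt(65)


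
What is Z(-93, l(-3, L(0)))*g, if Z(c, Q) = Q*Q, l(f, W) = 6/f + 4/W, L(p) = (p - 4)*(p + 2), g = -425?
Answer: -10625/4 ≈ -2656.3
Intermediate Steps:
L(p) = (-4 + p)*(2 + p)
l(f, W) = 4/W + 6/f
Z(c, Q) = Q**2
Z(-93, l(-3, L(0)))*g = (4/(-8 + 0**2 - 2*0) + 6/(-3))**2*(-425) = (4/(-8 + 0 + 0) + 6*(-1/3))**2*(-425) = (4/(-8) - 2)**2*(-425) = (4*(-1/8) - 2)**2*(-425) = (-1/2 - 2)**2*(-425) = (-5/2)**2*(-425) = (25/4)*(-425) = -10625/4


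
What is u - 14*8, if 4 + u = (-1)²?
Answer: -115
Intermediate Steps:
u = -3 (u = -4 + (-1)² = -4 + 1 = -3)
u - 14*8 = -3 - 14*8 = -3 - 112 = -115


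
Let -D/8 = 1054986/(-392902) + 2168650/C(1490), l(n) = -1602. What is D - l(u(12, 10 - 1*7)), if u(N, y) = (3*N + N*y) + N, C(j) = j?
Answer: -293305536466/29271199 ≈ -10020.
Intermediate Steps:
u(N, y) = 4*N + N*y
D = -340197997264/29271199 (D = -8*(1054986/(-392902) + 2168650/1490) = -8*(1054986*(-1/392902) + 2168650*(1/1490)) = -8*(-527493/196451 + 216865/149) = -8*42524749658/29271199 = -340197997264/29271199 ≈ -11622.)
D - l(u(12, 10 - 1*7)) = -340197997264/29271199 - 1*(-1602) = -340197997264/29271199 + 1602 = -293305536466/29271199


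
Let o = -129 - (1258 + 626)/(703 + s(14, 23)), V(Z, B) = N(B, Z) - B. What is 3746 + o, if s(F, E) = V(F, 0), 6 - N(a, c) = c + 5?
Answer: 415641/115 ≈ 3614.3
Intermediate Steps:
N(a, c) = 1 - c (N(a, c) = 6 - (c + 5) = 6 - (5 + c) = 6 + (-5 - c) = 1 - c)
V(Z, B) = 1 - B - Z (V(Z, B) = (1 - Z) - B = 1 - B - Z)
s(F, E) = 1 - F (s(F, E) = 1 - 1*0 - F = 1 + 0 - F = 1 - F)
o = -15149/115 (o = -129 - (1258 + 626)/(703 + (1 - 1*14)) = -129 - 1884/(703 + (1 - 14)) = -129 - 1884/(703 - 13) = -129 - 1884/690 = -129 - 1*314/115 = -129 - 314/115 = -15149/115 ≈ -131.73)
3746 + o = 3746 - 15149/115 = 415641/115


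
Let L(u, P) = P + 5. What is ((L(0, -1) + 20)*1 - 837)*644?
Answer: -523572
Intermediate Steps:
L(u, P) = 5 + P
((L(0, -1) + 20)*1 - 837)*644 = (((5 - 1) + 20)*1 - 837)*644 = ((4 + 20)*1 - 837)*644 = (24*1 - 837)*644 = (24 - 837)*644 = -813*644 = -523572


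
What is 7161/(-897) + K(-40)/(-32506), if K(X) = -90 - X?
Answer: -38788436/4859647 ≈ -7.9817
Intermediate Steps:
7161/(-897) + K(-40)/(-32506) = 7161/(-897) + (-90 - 1*(-40))/(-32506) = 7161*(-1/897) + (-90 + 40)*(-1/32506) = -2387/299 - 50*(-1/32506) = -2387/299 + 25/16253 = -38788436/4859647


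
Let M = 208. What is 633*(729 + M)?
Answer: 593121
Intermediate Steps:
633*(729 + M) = 633*(729 + 208) = 633*937 = 593121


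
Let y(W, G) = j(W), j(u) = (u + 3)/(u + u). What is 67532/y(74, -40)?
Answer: 9994736/77 ≈ 1.2980e+5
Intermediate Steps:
j(u) = (3 + u)/(2*u) (j(u) = (3 + u)/((2*u)) = (3 + u)*(1/(2*u)) = (3 + u)/(2*u))
y(W, G) = (3 + W)/(2*W)
67532/y(74, -40) = 67532/(((½)*(3 + 74)/74)) = 67532/(((½)*(1/74)*77)) = 67532/(77/148) = 67532*(148/77) = 9994736/77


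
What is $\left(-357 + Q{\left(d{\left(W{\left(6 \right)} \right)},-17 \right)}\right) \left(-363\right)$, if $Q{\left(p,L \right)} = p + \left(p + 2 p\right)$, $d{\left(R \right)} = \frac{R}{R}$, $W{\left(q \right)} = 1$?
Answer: $128139$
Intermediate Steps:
$d{\left(R \right)} = 1$
$Q{\left(p,L \right)} = 4 p$ ($Q{\left(p,L \right)} = p + 3 p = 4 p$)
$\left(-357 + Q{\left(d{\left(W{\left(6 \right)} \right)},-17 \right)}\right) \left(-363\right) = \left(-357 + 4 \cdot 1\right) \left(-363\right) = \left(-357 + 4\right) \left(-363\right) = \left(-353\right) \left(-363\right) = 128139$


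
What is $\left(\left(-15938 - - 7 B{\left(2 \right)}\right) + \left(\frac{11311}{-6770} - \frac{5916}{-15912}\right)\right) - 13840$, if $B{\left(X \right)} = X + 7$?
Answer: $- \frac{3922997207}{132015} \approx -29716.0$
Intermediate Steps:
$B{\left(X \right)} = 7 + X$
$\left(\left(-15938 - - 7 B{\left(2 \right)}\right) + \left(\frac{11311}{-6770} - \frac{5916}{-15912}\right)\right) - 13840 = \left(\left(-15938 - - 7 \left(7 + 2\right)\right) + \left(\frac{11311}{-6770} - \frac{5916}{-15912}\right)\right) - 13840 = \left(\left(-15938 - \left(-7\right) 9\right) + \left(11311 \left(- \frac{1}{6770}\right) - - \frac{29}{78}\right)\right) - 13840 = \left(\left(-15938 - -63\right) + \left(- \frac{11311}{6770} + \frac{29}{78}\right)\right) - 13840 = \left(\left(-15938 + 63\right) - \frac{171482}{132015}\right) - 13840 = \left(-15875 - \frac{171482}{132015}\right) - 13840 = - \frac{2095909607}{132015} - 13840 = - \frac{3922997207}{132015}$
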